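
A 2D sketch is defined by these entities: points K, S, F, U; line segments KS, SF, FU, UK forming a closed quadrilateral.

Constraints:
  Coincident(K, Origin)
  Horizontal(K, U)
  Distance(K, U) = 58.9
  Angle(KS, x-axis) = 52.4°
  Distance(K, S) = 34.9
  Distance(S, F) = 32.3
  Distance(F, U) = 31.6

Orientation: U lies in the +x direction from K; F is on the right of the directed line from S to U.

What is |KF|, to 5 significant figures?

27.853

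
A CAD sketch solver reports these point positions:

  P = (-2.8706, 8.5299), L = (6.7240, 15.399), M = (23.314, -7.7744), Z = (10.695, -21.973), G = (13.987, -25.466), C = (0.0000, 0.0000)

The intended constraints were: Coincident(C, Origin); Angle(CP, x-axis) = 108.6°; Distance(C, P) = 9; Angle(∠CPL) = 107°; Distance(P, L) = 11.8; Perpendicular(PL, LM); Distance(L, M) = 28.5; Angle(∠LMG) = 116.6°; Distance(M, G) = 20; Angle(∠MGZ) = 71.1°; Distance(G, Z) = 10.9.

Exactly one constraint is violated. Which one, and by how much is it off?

Distance(G, Z) = 10.9 — off by 6.10.

C = (0.00, 0.00) ✓; CP at 108.6° ✓; |CP| = 9.000 ✓; ∠CPL = 107.0° ✓; |PL| = 11.80 ✓; ∠(PL, LM) = 90.00° ✓; |LM| = 28.50 ✓; ∠LMG = 116.6° ✓; |MG| = 20.00 ✓; ∠MGZ = 71.10° ✓; |GZ| = 4.800 ✗.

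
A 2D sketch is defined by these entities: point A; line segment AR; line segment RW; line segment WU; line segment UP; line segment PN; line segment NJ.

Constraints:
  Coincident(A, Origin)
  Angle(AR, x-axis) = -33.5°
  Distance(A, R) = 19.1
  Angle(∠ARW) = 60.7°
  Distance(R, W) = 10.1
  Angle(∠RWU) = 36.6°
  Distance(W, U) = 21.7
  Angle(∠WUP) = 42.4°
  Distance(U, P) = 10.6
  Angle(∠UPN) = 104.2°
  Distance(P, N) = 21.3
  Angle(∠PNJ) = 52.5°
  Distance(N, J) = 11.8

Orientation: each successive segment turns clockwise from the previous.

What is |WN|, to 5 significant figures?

6.0201

∠WUP = 42.4° gives UP at -73.800° from the x-axis; with |UP| = 10.6, P = (19.482, -5.8673). ∠UPN = 104.2° gives PN at -149.60° from the x-axis; with |PN| = 21.3, N = (1.1106, -16.646). Then |WN| = |N − W| = 6.0201.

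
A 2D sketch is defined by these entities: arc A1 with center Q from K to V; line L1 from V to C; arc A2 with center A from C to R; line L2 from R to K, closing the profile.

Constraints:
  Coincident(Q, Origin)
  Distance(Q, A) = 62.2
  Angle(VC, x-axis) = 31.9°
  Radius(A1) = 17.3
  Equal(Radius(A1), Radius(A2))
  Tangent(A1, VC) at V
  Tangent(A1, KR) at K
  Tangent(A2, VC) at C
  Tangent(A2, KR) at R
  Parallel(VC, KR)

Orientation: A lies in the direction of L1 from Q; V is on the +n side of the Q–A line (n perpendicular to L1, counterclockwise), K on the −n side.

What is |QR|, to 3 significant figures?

64.6

The slot axis is L1's direction at 31.9°, so u = (cos 31.9°, sin 31.9°) = (0.849, 0.528) and n = (−sin 31.9°, cos 31.9°) = (-0.528, 0.849). Q is at the origin and A lies 62.2 along u from Q, so A = 62.2·u = (52.8, 32.9). Tangency of A1 to both parallel lines with radius 17.3 puts V and K at Q ± 17.3·n: V = (-9.14, 14.7), K = (9.14, -14.7). Equal radii place C and R the same way about A: C = A + 17.3·n = (43.7, 47.6), R = A − 17.3·n = (61.9, 18.2). Then |QR| = |R − Q| = 64.6.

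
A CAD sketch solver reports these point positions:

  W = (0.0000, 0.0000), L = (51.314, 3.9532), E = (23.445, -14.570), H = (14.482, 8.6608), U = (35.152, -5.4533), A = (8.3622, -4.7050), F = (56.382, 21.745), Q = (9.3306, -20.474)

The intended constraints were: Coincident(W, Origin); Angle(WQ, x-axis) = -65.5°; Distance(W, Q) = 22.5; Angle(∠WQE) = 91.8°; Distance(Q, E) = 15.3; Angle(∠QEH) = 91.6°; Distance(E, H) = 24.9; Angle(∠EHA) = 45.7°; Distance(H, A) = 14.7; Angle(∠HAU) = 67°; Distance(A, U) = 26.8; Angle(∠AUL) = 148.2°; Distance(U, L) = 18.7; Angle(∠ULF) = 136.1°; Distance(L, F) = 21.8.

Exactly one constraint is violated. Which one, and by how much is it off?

Distance(L, F) = 21.8 — off by 3.30.

W = (0.00, 0.00) ✓; WQ at -65.50° ✓; |WQ| = 22.50 ✓; ∠WQE = 91.80° ✓; |QE| = 15.30 ✓; ∠QEH = 91.60° ✓; |EH| = 24.90 ✓; ∠EHA = 45.70° ✓; |HA| = 14.70 ✓; ∠HAU = 67.00° ✓; |AU| = 26.80 ✓; ∠AUL = 148.2° ✓; |UL| = 18.70 ✓; ∠ULF = 136.1° ✓; |LF| = 18.50 ✗.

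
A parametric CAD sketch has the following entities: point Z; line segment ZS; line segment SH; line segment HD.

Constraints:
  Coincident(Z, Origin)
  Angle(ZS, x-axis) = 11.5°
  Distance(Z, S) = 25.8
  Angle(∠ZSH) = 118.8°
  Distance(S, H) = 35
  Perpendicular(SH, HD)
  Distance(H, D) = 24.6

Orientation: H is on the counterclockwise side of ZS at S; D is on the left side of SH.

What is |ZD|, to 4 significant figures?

47.47

Z is at the origin; ZS runs at 11.5° with length 25.8, so S = 25.8·(cos 11.5°, sin 11.5°) = (25.28, 5.144). ∠ZSH = 118.8°, so SH runs at 11.5° + (180° − 118.8°) = 72.70° from the x-axis; with |SH| = 35.0, H = S + 35.0·(cos 72.70°, sin 72.70°) = (35.69, 38.56). SH ⟂ HD; with |HD| = 24.6 on the left of SH, D = H + 24.6·(-0.9548, 0.2974) = (12.20, 45.88). Then |ZD| = |D − Z| = 47.47.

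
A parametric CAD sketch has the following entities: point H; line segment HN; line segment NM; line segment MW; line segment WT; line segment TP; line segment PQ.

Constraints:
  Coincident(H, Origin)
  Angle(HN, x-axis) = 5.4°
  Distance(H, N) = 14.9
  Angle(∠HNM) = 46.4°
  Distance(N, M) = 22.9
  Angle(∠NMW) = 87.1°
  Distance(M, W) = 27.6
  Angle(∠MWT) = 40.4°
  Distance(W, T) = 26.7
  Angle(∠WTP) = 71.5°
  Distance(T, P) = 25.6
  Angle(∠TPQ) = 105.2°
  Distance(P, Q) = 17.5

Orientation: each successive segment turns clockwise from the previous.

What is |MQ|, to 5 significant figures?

20.627

H is at the origin; HN runs at 5.4° with length 14.9, so N = (14.834, 1.4022). ∠HNM = 46.4° gives NM at -128.20° from the x-axis; with |NM| = 22.9, M = (0.67232, -16.594). ∠NMW = 87.1° gives MW at 138.90° from the x-axis; with |MW| = 27.6, W = (-20.126, 1.5496). ∠MWT = 40.4° gives WT at -0.70000° from the x-axis; with |WT| = 26.7, T = (6.5720, 1.2235). ∠WTP = 71.5° gives TP at -109.20° from the x-axis; with |TP| = 25.6, P = (-1.8470, -22.953). ∠TPQ = 105.2° gives PQ at 176.00° from the x-axis; with |PQ| = 17.5, Q = (-19.304, -21.732). Then |MQ| = |Q − M| = 20.627.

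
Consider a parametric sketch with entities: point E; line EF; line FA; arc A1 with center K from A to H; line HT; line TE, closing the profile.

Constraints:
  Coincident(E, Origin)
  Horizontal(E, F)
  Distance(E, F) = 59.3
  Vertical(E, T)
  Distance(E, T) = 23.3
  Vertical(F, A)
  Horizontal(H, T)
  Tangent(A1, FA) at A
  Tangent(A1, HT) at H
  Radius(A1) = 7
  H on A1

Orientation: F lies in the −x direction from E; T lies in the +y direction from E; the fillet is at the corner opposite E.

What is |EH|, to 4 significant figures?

57.26

E is at the origin; EF is horizontal with |EF| = 59.3 and F on the −x side, so F = (-59.30, 0.000). ET is vertical with |ET| = 23.3 and T on the +y side, so T = (0.000, 23.30). The virtual corner opposite E is at (-59.30, 23.30). The tangent condition forces KA to be normal to FA and tangency of A1 to HT means the radius KH is perpendicular to HT, with radius 7.0, so the center K sits 7.0 in from both sides at K = (-52.30, 16.30). That places the tangent points at A = (-59.30, 16.30) on FA and H = (-52.30, 23.30) on HT. Then |EH| = |H − E| = 57.26.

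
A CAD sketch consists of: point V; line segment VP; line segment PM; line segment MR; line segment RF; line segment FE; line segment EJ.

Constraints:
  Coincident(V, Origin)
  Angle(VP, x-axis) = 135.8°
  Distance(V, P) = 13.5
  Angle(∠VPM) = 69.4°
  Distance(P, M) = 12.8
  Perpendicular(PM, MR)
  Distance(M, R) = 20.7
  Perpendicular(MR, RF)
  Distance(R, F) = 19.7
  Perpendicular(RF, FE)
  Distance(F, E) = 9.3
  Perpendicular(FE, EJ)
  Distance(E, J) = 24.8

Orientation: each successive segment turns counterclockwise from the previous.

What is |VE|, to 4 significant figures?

11.72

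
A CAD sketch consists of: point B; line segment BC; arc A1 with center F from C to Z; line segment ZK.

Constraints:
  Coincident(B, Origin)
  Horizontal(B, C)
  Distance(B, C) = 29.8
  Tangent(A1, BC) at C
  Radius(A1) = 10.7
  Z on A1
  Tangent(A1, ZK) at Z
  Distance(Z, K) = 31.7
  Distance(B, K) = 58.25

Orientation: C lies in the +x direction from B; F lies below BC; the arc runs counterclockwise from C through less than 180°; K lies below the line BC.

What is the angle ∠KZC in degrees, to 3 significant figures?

117°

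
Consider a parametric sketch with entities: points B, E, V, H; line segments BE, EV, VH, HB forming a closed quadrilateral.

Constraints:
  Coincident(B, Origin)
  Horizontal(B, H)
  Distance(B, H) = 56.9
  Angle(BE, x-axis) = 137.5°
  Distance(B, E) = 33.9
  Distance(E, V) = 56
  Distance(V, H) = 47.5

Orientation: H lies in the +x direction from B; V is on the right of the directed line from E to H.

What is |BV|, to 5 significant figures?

22.391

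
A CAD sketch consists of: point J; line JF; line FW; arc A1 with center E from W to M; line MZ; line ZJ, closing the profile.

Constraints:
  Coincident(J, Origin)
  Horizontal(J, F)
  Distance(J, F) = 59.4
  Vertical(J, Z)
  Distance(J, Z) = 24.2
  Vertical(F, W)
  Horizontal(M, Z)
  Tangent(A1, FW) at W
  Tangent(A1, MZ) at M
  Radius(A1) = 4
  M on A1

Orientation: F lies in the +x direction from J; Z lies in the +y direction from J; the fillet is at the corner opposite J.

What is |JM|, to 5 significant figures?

60.455

J is at the origin; J and F share the same y with |JF| = 59.4 and F on the +x side, so F = (59.400, 0.0000). J and Z share the same x with |JZ| = 24.2 and Z on the +y side, so Z = (0.0000, 24.200). The virtual corner opposite J is at (59.400, 24.200). Tangency of A1 to FW means the radius EW is perpendicular to FW and tangency of A1 to MZ means the radius EM is perpendicular to MZ, with radius 4.0, so the center E sits 4.0 in from both sides at E = (55.400, 20.200). That places the tangent points at W = (59.400, 20.200) on FW and M = (55.400, 24.200) on MZ. Then |JM| = |M − J| = 60.455.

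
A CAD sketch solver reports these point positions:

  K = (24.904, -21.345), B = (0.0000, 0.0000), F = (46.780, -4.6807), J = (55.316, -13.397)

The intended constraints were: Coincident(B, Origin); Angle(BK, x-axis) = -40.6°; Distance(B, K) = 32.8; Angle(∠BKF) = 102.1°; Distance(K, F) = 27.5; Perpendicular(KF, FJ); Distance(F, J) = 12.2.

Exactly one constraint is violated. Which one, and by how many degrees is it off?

Perpendicular(KF, FJ) — off by 7.10°.

B = (0.00, 0.00) ✓; BK at -40.60° ✓; |BK| = 32.80 ✓; ∠BKF = 102.1° ✓; |KF| = 27.50 ✓; ∠(KF, FJ) = 82.90° ✗; |FJ| = 12.20 ✓.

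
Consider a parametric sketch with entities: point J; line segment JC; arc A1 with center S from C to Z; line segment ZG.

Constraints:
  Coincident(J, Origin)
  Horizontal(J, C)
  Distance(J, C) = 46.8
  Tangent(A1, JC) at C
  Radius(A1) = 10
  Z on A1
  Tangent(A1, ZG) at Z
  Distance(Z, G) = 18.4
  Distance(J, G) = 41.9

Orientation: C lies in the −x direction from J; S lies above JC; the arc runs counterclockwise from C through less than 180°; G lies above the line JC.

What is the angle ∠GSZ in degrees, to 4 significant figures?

61.48°

Checks: |SZ| = 10.00 ✓; ∠(SZ, ZG) = 90.00° ✓; |ZG| = 18.40 ✓; |JG| = 41.90 ✓.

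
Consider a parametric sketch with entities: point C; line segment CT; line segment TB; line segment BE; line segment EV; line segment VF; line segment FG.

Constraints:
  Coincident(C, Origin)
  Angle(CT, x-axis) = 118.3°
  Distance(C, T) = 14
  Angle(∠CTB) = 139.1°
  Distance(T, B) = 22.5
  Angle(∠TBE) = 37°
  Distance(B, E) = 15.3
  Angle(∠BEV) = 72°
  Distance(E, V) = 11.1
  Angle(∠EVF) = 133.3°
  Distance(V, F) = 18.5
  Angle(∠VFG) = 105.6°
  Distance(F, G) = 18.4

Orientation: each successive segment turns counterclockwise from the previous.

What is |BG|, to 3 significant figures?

17.5

C is at the origin; CT runs at 118.3° with length 14.0, so T = (-6.64, 12.3). ∠CTB = 139.1° gives TB at 159° from the x-axis; with |TB| = 22.5, B = (-27.7, 20.3). ∠TBE = 37.0° gives BE at -57.8° from the x-axis; with |BE| = 15.3, E = (-19.5, 7.37). ∠BEV = 72.0° gives EV at 50.2° from the x-axis; with |EV| = 11.1, V = (-12.4, 15.9). ∠EVF = 133.3° gives VF at 96.9° from the x-axis; with |VF| = 18.5, F = (-14.6, 34.3). ∠VFG = 105.6° gives FG at 171° from the x-axis; with |FG| = 18.4, G = (-32.8, 37.0). Then |BG| = |G − B| = 17.5.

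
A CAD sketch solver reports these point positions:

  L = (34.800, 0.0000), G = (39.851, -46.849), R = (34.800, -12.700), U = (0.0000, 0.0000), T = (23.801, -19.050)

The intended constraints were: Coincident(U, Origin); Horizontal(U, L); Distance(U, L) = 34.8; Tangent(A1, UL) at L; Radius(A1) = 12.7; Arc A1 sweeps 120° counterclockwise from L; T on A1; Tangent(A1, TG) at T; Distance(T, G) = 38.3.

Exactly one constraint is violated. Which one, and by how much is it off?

Distance(T, G) = 38.3 — off by 6.20.

U = (0.00, 0.00) ✓; U.y = 0.00, L.y = 0.00 ✓; |UL| = 34.80 ✓; ∠(RL, LU) = 90.00° ✓; |RL| = 12.70 ✓; bearing(R→T) − bearing(R→L) = 120.0° ✓; |RT| = 12.70 ✓; ∠(RT, TG) = 90.00° ✓; |TG| = 32.10 ✗.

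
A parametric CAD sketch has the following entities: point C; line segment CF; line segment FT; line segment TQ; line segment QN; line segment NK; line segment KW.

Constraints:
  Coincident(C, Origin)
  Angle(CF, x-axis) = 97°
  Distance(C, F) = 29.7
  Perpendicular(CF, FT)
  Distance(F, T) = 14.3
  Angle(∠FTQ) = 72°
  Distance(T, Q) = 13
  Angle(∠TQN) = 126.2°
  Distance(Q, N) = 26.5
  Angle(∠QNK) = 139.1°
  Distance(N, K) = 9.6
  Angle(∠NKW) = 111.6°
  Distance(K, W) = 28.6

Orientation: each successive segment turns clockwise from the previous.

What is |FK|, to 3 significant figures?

29.2

C is at the origin; CF runs at 97.0° with length 29.7, so F = (-3.62, 29.5). CF is perpendicular to FT, so FT runs at 7.00°; with |FT| = 14.3, T = (10.6, 31.2). ∠FTQ = 72.0° gives TQ at -101° from the x-axis; with |TQ| = 13.0, Q = (8.09, 18.5). ∠TQN = 126.2° gives QN at -155° from the x-axis; with |QN| = 26.5, N = (-15.9, 7.18). ∠QNK = 139.1° gives NK at 164° from the x-axis; with |NK| = 9.6, K = (-25.1, 9.77). Then |FK| = |K − F| = 29.2.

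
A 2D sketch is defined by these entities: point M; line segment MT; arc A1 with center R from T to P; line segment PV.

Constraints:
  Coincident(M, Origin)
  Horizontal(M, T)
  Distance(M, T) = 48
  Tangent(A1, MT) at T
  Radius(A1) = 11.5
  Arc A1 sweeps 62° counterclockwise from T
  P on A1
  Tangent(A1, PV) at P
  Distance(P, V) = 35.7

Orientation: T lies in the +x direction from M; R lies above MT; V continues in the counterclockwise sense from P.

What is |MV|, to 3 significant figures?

83.8

M is at the origin; MT is horizontal with |MT| = 48.0 and T on the +x side, so T = (48.0, 0.00). Tangency of A1 to MT means the radius RT is perpendicular to MT, so R = T + (0, 11.5) = (48.0, 11.5). On A1, T sits at bearing -90° from R; a 62° counterclockwise sweep puts P at bearing -28°, so P = R + 11.5·(cos -28°, sin -28°) = (58.2, 6.10). Tangency of A1 to PV means the radius RP is perpendicular to PV, so PV runs along (−sin -28°, cos -28°); with |PV| = 35.7, V = (74.9, 37.6). Then |MV| = |V − M| = 83.8.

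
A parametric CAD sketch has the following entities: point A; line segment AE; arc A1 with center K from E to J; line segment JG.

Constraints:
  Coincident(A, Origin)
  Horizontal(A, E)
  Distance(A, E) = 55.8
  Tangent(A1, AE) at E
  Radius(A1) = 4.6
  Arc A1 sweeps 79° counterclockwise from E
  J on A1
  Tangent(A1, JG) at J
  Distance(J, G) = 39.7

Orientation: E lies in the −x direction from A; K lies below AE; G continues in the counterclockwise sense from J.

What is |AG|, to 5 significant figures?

80.199

On A1, E sits at bearing 90° from K; a 79° counterclockwise sweep puts J at bearing 169°, so J = K + 4.6·(cos 169°, sin 169°) = (-60.315, -3.7223). The tangent condition forces KJ to be normal to JG, so JG runs along (−sin 169°, cos 169°); with |JG| = 39.7, G = (-67.891, -42.693). Then |AG| = |G − A| = 80.199.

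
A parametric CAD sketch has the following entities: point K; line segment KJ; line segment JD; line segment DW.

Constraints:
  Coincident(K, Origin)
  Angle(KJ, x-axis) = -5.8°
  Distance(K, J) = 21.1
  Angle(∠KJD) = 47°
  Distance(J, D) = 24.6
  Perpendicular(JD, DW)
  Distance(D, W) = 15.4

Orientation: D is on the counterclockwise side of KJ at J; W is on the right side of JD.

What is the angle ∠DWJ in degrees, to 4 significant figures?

57.95°

K is at the origin; KJ runs at -5.8° with length 21.1, so J = 21.1·(cos -5.8°, sin -5.8°) = (20.99, -2.132). ∠KJD = 47.0°, so JD runs at -5.8° + (180° − 47.0°) = 127.2° from the x-axis; with |JD| = 24.6, D = J + 24.6·(cos 127.2°, sin 127.2°) = (6.119, 17.46). JD is perpendicular to DW; with |DW| = 15.4 on the right of JD, W = D + 15.4·(0.7965, 0.6046) = (18.39, 26.77). Then cos ∠DWJ = WD·WJ / (|WD||WJ|), giving 57.95°.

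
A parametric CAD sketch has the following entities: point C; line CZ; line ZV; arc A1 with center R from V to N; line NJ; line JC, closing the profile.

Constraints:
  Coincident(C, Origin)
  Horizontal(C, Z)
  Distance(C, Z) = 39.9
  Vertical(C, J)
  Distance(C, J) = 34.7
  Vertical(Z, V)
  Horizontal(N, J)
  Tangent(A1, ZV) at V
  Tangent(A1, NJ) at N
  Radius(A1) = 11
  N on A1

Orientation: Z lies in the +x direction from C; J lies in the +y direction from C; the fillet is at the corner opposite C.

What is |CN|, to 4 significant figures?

45.16

C is at the origin; CZ is horizontal with |CZ| = 39.9 and Z on the +x side, so Z = (39.90, 0.000). CJ is vertical with |CJ| = 34.7 and J on the +y side, so J = (0.000, 34.70). The virtual corner opposite C is at (39.90, 34.70). Since A1 is tangent to ZV there, RV ⟂ ZV and the tangent condition forces RN to be normal to NJ, with radius 11.0, so the center R sits 11.0 in from both sides at R = (28.90, 23.70). That places the tangent points at V = (39.90, 23.70) on ZV and N = (28.90, 34.70) on NJ. Then |CN| = |N − C| = 45.16.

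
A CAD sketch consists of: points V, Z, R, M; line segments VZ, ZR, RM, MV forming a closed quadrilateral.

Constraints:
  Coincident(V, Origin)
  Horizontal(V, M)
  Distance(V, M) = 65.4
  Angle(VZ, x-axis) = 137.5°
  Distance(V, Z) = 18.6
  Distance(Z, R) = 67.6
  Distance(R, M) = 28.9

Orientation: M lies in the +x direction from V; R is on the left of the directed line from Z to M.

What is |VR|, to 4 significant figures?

58.59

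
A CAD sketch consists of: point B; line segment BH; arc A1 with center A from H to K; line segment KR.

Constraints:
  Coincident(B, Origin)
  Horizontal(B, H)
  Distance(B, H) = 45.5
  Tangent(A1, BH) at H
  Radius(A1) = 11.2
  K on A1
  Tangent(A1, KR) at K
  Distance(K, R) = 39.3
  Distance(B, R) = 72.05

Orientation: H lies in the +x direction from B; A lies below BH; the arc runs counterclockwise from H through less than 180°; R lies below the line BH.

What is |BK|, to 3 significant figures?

38.4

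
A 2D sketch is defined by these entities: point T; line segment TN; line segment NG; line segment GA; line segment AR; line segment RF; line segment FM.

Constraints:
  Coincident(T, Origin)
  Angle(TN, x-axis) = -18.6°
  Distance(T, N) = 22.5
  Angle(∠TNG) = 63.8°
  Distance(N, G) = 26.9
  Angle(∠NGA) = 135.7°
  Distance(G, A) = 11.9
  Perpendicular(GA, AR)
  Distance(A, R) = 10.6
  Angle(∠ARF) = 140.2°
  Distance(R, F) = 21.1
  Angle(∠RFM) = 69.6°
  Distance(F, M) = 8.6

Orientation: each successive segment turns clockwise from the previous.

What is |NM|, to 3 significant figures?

13.4

T is at the origin; TN runs at -18.6° with length 22.5, so N = (21.3, -7.18). ∠TNG = 63.8° gives NG at -135° from the x-axis; with |NG| = 26.9, G = (2.37, -26.3). ∠NGA = 135.7° gives GA at -179° from the x-axis; with |GA| = 11.9, A = (-9.53, -26.5). The perpendicularity gives AR at right angles to GA, so AR runs at 90.9°; with |AR| = 10.6, R = (-9.69, -15.9). ∠ARF = 140.2° gives RF at 51.1° from the x-axis; with |RF| = 21.1, F = (3.56, 0.569). ∠RFM = 69.6° gives FM at -59.3° from the x-axis; with |FM| = 8.6, M = (7.95, -6.83). Then |NM| = |M − N| = 13.4.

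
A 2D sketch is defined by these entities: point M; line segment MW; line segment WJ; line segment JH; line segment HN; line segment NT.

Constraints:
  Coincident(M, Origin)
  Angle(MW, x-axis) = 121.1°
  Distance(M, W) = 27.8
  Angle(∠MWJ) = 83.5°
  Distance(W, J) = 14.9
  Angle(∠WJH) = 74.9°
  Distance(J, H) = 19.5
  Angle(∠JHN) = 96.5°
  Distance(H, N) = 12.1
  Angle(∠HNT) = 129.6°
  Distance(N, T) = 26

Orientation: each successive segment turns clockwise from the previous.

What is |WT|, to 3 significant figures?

16.4

M is at the origin; MW runs at 121.1° with length 27.8, so W = (-14.4, 23.8). ∠MWJ = 83.5° gives WJ at 24.6° from the x-axis; with |WJ| = 14.9, J = (-0.812, 30.0). ∠WJH = 74.9° gives JH at -80.5° from the x-axis; with |JH| = 19.5, H = (2.41, 10.8). ∠JHN = 96.5° gives HN at -164° from the x-axis; with |HN| = 12.1, N = (-9.22, 7.44). ∠HNT = 129.6° gives NT at 146° from the x-axis; with |NT| = 26.0, T = (-30.7, 22.1). Then |WT| = |T − W| = 16.4.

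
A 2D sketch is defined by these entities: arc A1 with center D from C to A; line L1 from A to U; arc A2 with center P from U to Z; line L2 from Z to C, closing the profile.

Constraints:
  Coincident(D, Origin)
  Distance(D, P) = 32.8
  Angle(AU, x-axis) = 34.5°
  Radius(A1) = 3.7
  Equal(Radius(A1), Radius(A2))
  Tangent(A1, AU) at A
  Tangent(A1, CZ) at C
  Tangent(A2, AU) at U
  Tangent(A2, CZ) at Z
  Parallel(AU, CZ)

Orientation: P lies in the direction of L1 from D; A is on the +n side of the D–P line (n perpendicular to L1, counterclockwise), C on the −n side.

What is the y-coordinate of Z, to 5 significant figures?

15.529

The slot axis is L1's direction at 34.5°, so u = (cos 34.5°, sin 34.5°) = (0.82413, 0.56641) and n = (−sin 34.5°, cos 34.5°) = (-0.56641, 0.82413). D is at the origin and P lies 32.8 along u from D, so P = 32.8·u = (27.031, 18.578). Tangency of A1 to both parallel lines with radius 3.7 puts A and C at D ± 3.7·n: A = (-2.0957, 3.0493), C = (2.0957, -3.0493). Equal radii place U and Z the same way about P: U = P + 3.7·n = (24.936, 21.627), Z = P − 3.7·n = (29.127, 15.529). So Z.y = 15.529.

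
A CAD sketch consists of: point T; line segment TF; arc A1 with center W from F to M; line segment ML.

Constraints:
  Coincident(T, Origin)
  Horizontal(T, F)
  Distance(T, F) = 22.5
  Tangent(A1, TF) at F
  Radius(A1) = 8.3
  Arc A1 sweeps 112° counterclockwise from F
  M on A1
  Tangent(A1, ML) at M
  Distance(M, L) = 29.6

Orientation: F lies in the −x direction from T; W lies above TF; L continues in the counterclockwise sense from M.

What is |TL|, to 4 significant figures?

46.69

On A1, F sits at bearing -90° from W; a 112° counterclockwise sweep puts M at bearing 22°, so M = W + 8.3·(cos 22°, sin 22°) = (-14.80, 11.41). Tangency of A1 to ML means the radius WM is perpendicular to ML, so ML runs along (−sin 22°, cos 22°); with |ML| = 29.6, L = (-25.89, 38.85). Then |TL| = |L − T| = 46.69.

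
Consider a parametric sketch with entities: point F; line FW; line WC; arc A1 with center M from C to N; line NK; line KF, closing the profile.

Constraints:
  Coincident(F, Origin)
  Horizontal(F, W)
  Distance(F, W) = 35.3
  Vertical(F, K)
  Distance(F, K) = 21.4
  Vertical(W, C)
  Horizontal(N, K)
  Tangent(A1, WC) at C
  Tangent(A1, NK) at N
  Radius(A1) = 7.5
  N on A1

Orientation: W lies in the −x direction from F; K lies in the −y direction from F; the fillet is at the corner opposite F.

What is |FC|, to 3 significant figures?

37.9

F is at the origin; F and W share the same y with |FW| = 35.3 and W on the −x side, so W = (-35.3, 0.00). FK is vertical with |FK| = 21.4 and K on the −y side, so K = (0.00, -21.4). The virtual corner opposite F is at (-35.3, -21.4). The tangent condition forces MC to be normal to WC and A1 meets NK tangentially, so MN is at right angles to NK, with radius 7.5, so the center M sits 7.5 in from both sides at M = (-27.8, -13.9). That places the tangent points at C = (-35.3, -13.9) on WC and N = (-27.8, -21.4) on NK. Then |FC| = |C − F| = 37.9.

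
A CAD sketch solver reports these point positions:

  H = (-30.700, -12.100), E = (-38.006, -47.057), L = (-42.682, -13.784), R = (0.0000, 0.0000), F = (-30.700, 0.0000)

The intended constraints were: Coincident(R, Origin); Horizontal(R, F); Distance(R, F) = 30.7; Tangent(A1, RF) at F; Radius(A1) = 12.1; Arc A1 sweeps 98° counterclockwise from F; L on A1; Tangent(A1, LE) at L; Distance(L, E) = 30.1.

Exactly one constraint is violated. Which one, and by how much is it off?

Distance(L, E) = 30.1 — off by 3.50.

R = (0.00, 0.00) ✓; R.y = 0.00, F.y = 0.00 ✓; |RF| = 30.70 ✓; ∠(HF, FR) = 90.00° ✓; |HF| = 12.10 ✓; bearing(H→L) − bearing(H→F) = 98.00° ✓; |HL| = 12.10 ✓; ∠(HL, LE) = 90.00° ✓; |LE| = 33.60 ✗.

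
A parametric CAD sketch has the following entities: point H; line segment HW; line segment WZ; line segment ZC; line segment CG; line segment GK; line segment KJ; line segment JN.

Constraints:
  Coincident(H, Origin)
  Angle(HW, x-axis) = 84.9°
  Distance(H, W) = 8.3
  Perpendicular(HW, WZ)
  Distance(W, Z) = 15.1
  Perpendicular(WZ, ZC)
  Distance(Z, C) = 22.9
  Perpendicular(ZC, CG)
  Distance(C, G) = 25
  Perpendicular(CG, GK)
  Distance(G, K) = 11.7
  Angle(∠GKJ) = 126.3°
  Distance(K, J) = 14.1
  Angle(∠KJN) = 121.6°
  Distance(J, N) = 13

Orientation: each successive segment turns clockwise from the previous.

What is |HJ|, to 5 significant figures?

5.6406

CG is perpendicular to GK, so GK runs at 84.900°; with |GK| = 11.7, K = (-10.119, -2.0085). ∠GKJ = 126.3° gives KJ at 31.200° from the x-axis; with |KJ| = 14.1, J = (1.9420, 5.2957). Then |HJ| = |J − H| = 5.6406.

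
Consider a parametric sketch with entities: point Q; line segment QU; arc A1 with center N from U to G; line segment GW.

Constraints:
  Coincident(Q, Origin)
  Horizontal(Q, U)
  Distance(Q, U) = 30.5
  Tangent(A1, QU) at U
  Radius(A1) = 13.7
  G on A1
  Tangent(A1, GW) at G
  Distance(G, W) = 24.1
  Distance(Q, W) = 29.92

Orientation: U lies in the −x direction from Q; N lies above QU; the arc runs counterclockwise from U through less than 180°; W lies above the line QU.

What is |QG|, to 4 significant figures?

19.76

Q is at the origin; QU is horizontal with |QU| = 30.5 and U on the −x side, so U = (-30.50, 0.000). Since A1 is tangent to QU there, NU ⟂ QU, so N = U + (0, 13.7) = (-30.50, 13.70). Since NG ⟂ GW (tangency), |NW| = √(13.7² + 24.1²) = 27.72 regardless of where G sits on A1. So W lies on both circle(Q, 29.92) and circle(N, 27.72); the above-QU intersection is W = (-7.380, 29.00). G is the foot of the tangent from W: G = (-18.28, 7.503).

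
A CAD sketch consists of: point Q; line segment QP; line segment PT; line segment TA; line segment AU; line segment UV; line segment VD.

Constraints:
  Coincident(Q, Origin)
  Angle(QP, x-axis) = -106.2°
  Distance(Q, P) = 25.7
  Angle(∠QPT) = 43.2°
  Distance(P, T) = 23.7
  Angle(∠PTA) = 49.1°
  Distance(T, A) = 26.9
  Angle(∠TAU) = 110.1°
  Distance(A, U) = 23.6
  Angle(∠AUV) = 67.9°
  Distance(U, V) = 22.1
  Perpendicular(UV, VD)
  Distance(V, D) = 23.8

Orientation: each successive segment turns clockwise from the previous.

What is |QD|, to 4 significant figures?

6.055

∠AUV = 67.9° gives UV at 164.1° from the x-axis; with |UV| = 22.1, V = (-10.52, -27.43). UV is perpendicular to VD, so VD runs at 74.10°; with |VD| = 23.8, D = (-4.003, -4.543). Then |QD| = |D − Q| = 6.055.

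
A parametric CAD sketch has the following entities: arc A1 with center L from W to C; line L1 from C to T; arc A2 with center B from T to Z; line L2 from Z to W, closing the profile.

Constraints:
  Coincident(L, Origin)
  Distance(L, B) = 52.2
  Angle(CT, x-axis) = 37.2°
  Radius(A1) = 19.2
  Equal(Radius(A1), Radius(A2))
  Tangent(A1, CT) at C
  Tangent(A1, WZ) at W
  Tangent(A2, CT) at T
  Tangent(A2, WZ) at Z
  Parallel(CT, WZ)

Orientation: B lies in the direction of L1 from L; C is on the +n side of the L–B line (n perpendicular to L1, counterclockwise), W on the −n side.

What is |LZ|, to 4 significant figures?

55.62

The slot axis is L1's direction at 37.2°, so u = (cos 37.2°, sin 37.2°) = (0.7965, 0.6046) and n = (−sin 37.2°, cos 37.2°) = (-0.6046, 0.7965). L is at the origin and B lies 52.2 along u from L, so B = 52.2·u = (41.58, 31.56). Tangency of A1 to both parallel lines with radius 19.2 puts C and W at L ± 19.2·n: C = (-11.61, 15.29), W = (11.61, -15.29). Equal radii place T and Z the same way about B: T = B + 19.2·n = (29.97, 46.85), Z = B − 19.2·n = (53.19, 16.27). Then |LZ| = |Z − L| = 55.62.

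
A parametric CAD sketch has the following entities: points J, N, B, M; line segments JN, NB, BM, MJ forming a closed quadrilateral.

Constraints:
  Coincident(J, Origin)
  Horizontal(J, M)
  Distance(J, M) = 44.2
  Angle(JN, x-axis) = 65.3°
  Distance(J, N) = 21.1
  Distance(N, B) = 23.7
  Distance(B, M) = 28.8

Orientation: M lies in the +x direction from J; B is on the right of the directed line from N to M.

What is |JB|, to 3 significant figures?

16.0

Checks: |NB| = 23.70 ✓; |BM| = 28.80 ✓.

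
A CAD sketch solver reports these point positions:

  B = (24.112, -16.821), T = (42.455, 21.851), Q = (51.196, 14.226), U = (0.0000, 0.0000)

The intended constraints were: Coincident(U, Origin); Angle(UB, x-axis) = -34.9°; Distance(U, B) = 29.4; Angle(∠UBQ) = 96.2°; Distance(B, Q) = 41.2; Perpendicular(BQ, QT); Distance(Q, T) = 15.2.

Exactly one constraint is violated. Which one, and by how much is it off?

Distance(Q, T) = 15.2 — off by 3.60.

U = (0.00, 0.00) ✓; UB at -34.90° ✓; |UB| = 29.40 ✓; ∠UBQ = 96.20° ✓; |BQ| = 41.20 ✓; ∠(BQ, QT) = 90.00° ✓; |QT| = 11.60 ✗.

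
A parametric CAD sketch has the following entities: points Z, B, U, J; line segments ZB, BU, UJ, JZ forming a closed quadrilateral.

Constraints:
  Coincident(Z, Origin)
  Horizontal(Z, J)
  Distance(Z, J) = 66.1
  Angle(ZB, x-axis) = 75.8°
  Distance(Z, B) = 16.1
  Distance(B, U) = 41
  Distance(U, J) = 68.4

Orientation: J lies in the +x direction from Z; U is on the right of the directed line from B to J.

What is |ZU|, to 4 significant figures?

25.50

Z is at the origin; Z and J share the same y with |ZJ| = 66.1 and J in +x, so J = (66.1, 0). ZB runs at 75.8° with |ZB| = 16.1, so B = (3.949, 15.61). U is determined by |BU| = 41.0 and |UJ| = 68.4 together: it lies at the intersection of circle(B, 41.0) and circle(J, 68.4). With |BJ| = 64.08, the foot of the radical line on BJ is 8.651 from B and the perpendicular offset is √(41.0² − 8.651²) = 40.08. Taking the right-of-BJ solution: U = (2.579, -25.37).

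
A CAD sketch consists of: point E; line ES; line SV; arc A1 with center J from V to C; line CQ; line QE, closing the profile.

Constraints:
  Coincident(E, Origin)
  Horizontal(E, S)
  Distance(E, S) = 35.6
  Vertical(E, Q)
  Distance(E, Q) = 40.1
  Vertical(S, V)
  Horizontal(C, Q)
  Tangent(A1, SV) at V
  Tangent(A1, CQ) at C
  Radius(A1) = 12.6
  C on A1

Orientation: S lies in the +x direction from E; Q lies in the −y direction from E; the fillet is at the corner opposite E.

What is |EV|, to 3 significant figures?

45.0

E is at the origin; E and S share the same y with |ES| = 35.6 and S on the +x side, so S = (35.6, 0.00). E and Q share the same x with |EQ| = 40.1 and Q on the −y side, so Q = (0.00, -40.1). The virtual corner opposite E is at (35.6, -40.1). Since A1 is tangent to SV there, JV ⟂ SV and tangency of A1 to CQ means the radius JC is perpendicular to CQ, with radius 12.6, so the center J sits 12.6 in from both sides at J = (23.0, -27.5). That places the tangent points at V = (35.6, -27.5) on SV and C = (23.0, -40.1) on CQ. Then |EV| = |V − E| = 45.0.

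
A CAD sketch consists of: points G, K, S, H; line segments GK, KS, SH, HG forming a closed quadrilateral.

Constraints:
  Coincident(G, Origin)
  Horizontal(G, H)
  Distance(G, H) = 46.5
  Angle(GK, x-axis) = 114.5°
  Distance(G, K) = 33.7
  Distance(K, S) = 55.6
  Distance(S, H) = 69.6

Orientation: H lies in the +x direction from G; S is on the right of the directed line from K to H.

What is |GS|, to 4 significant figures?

30.93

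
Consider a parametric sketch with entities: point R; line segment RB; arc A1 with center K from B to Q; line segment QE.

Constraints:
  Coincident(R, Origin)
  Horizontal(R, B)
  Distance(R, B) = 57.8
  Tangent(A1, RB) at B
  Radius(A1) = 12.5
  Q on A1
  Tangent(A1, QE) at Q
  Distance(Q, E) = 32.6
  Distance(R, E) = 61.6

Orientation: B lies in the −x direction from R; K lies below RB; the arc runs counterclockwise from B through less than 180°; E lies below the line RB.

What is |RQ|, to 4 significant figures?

69.86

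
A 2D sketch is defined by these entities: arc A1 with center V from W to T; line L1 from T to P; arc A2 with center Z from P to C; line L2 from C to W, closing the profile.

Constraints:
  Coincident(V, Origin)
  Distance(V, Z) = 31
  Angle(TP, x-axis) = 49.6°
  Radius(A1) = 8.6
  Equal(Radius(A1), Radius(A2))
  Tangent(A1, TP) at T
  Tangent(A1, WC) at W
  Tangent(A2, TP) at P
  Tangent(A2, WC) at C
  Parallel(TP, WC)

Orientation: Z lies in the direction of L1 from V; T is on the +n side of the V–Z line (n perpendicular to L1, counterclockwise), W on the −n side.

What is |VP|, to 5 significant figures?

32.171

The slot axis is L1's direction at 49.6°, so u = (cos 49.6°, sin 49.6°) = (0.64812, 0.76154) and n = (−sin 49.6°, cos 49.6°) = (-0.76154, 0.64812). V is at the origin and Z lies 31.0 along u from V, so Z = 31.0·u = (20.092, 23.608). Tangency of A1 to both parallel lines with radius 8.6 puts T and W at V ± 8.6·n: T = (-6.5492, 5.5738), W = (6.5492, -5.5738). Equal radii place P and C the same way about Z: P = Z + 8.6·n = (13.542, 29.182), C = Z − 8.6·n = (26.641, 18.034). Then |VP| = |P − V| = 32.171.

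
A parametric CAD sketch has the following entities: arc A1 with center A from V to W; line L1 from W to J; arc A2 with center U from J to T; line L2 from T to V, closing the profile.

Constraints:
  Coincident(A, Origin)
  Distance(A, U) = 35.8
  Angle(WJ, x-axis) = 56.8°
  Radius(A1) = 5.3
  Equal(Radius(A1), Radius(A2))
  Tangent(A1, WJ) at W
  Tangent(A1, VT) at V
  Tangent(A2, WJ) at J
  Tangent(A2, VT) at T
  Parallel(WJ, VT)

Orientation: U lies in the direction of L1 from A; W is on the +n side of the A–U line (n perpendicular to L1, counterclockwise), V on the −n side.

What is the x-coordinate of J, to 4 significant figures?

15.17

The slot axis is L1's direction at 56.8°, so u = (cos 56.8°, sin 56.8°) = (0.5476, 0.8368) and n = (−sin 56.8°, cos 56.8°) = (-0.8368, 0.5476). A is at the origin and U lies 35.8 along u from A, so U = 35.8·u = (19.60, 29.96). Tangency of A1 to both parallel lines with radius 5.3 puts W and V at A ± 5.3·n: W = (-4.435, 2.902), V = (4.435, -2.902). Equal radii place J and T the same way about U: J = U + 5.3·n = (15.17, 32.86), T = U − 5.3·n = (24.04, 27.05). So J.x = 15.17.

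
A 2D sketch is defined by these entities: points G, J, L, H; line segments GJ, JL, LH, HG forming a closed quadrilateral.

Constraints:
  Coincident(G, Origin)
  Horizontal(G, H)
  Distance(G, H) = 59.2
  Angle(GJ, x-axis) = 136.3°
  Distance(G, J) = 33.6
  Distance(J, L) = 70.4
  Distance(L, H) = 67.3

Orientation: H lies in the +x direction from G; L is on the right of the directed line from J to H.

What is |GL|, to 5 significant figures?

40.942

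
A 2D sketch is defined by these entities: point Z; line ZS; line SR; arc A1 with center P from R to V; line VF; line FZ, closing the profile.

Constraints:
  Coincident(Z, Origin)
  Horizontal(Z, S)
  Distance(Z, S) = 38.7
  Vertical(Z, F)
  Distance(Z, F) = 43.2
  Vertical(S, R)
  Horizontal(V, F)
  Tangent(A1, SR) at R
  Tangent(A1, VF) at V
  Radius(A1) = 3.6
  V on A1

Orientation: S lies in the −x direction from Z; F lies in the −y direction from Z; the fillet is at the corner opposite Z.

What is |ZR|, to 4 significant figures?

55.37

Z is at the origin; ZS is horizontal with |ZS| = 38.7 and S on the −x side, so S = (-38.70, 0.000). ZF is vertical with |ZF| = 43.2 and F on the −y side, so F = (0.000, -43.20). The virtual corner opposite Z is at (-38.70, -43.20). A1 meets SR tangentially, so PR is at right angles to SR and tangency of A1 to VF means the radius PV is perpendicular to VF, with radius 3.6, so the center P sits 3.6 in from both sides at P = (-35.10, -39.60). That places the tangent points at R = (-38.70, -39.60) on SR and V = (-35.10, -43.20) on VF. Then |ZR| = |R − Z| = 55.37.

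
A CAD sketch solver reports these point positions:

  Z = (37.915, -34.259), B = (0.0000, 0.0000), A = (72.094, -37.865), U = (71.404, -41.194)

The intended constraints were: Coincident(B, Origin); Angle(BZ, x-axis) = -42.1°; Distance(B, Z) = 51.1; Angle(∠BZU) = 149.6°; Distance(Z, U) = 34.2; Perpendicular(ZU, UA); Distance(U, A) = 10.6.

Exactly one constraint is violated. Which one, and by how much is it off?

Distance(U, A) = 10.6 — off by 7.20.

B = (0.00, 0.00) ✓; BZ at -42.10° ✓; |BZ| = 51.10 ✓; ∠BZU = 149.6° ✓; |ZU| = 34.20 ✓; ∠(ZU, UA) = 89.99° ✓; |UA| = 3.400 ✗.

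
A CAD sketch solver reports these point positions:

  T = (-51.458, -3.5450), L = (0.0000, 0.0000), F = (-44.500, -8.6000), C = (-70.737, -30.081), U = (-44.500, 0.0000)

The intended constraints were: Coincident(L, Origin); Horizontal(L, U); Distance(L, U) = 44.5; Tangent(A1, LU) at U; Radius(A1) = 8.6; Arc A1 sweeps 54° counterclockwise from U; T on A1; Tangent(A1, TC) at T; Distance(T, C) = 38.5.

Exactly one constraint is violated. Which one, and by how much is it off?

Distance(T, C) = 38.5 — off by 5.70.

L = (0.00, 0.00) ✓; L.y = 0.00, U.y = 0.00 ✓; |LU| = 44.50 ✓; ∠(FU, UL) = 90.00° ✓; |FU| = 8.600 ✓; bearing(F→T) − bearing(F→U) = 54.00° ✓; |FT| = 8.600 ✓; ∠(FT, TC) = 90.00° ✓; |TC| = 32.80 ✗.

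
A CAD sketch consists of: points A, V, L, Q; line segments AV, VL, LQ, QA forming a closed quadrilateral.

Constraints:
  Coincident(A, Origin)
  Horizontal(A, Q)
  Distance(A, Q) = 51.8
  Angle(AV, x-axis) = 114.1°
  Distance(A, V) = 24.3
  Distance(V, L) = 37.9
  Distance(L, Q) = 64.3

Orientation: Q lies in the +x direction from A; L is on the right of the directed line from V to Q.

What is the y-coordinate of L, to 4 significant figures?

-15.71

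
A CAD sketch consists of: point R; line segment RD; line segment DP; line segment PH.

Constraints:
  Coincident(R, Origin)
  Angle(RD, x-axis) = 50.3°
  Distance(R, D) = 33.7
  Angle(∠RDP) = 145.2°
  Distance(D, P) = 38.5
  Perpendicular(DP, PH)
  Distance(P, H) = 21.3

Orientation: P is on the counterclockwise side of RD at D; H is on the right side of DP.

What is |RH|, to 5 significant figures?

77.600

R is at the origin; RD runs at 50.3° with length 33.7, so D = 33.7·(cos 50.3°, sin 50.3°) = (21.526, 25.929). ∠RDP = 145.2°, so DP runs at 50.3° + (180° − 145.2°) = 85.100° from the x-axis; with |DP| = 38.5, P = D + 38.5·(cos 85.100°, sin 85.100°) = (24.815, 64.288). DP is perpendicular to PH; with |PH| = 21.3 on the right of DP, H = P + 21.3·(0.99635, -0.085417) = (46.037, 62.469). Then |RH| = |H − R| = 77.600.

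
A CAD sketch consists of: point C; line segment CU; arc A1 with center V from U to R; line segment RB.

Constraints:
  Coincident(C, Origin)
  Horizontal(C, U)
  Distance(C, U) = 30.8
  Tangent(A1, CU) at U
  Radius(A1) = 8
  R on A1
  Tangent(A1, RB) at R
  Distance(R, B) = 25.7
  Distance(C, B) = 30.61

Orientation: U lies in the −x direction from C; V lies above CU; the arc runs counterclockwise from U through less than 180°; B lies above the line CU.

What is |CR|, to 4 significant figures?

24.00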